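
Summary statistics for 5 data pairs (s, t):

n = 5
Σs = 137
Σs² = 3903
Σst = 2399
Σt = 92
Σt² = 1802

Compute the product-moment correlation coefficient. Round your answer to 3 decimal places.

-0.954

r = (nΣst − ΣsΣt) / √[(nΣs² − (Σs)²)(nΣt² − (Σt)²)]
Numerator: 5×2399 − 137×92 = -609
Denominator: √[(19515 − 18769)(9010 − 8464)] = √[746 × 546] = 638.2131
r = -609 / 638.2131 ≈ -0.954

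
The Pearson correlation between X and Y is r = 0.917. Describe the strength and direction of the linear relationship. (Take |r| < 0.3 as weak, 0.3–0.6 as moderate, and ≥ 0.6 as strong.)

strong positive

r = 0.917 > 0 so the relationship is positive.
|r| = 0.917, which falls in the strong range.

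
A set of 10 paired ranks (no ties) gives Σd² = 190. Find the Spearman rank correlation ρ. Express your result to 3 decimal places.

ρ = 1 − 6Σd² / [n(n²−1)] = 1 − 6×190 / (10×99)
  = 1 − 1140/990 = 1 − 1.1515 ≈ -0.152

-0.152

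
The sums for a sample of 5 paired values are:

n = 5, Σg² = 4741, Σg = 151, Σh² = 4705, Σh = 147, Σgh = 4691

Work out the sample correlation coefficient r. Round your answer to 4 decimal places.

r = (nΣgh − ΣgΣh) / √[(nΣg² − (Σg)²)(nΣh² − (Σh)²)]
Numerator: 5×4691 − 151×147 = 1258
Denominator: √[(23705 − 22801)(23525 − 21609)] = √[904 × 1916] = 1316.0790
r = 1258 / 1316.0790 ≈ 0.9559

0.9559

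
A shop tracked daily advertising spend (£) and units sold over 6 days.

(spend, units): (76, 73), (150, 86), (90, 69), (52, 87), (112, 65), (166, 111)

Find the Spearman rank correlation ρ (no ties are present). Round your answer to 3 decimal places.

0.200

Rank spend: 2, 5, 3, 1, 4, 6
Rank units: 3, 4, 2, 5, 1, 6
d = rank(spend) − rank(units): -1, 1, 1, -4, 3, 0; Σd² = 28
ρ = 1 − 6Σd² / [n(n²−1)] = 1 − 6×28 / (6×35) = 1 − 168/210 ≈ 0.200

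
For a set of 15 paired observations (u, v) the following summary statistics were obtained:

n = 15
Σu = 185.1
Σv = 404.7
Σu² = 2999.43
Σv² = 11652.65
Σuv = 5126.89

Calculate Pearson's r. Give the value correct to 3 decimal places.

r = (nΣuv − ΣuΣv) / √[(nΣu² − (Σu)²)(nΣv² − (Σv)²)]
Numerator: 15×5126.89 − 185.1×404.7 = 1993.38
Denominator: √[(44991.45 − 34262.01)(174789.75 − 163782.09)] = √[10729.44 × 11007.66] = 10867.6597
r = 1993.38 / 10867.6597 ≈ 0.183

0.183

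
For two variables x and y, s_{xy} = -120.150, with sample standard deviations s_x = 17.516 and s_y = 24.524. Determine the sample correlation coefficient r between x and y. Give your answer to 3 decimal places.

-0.280

r = Cov(x,y) / (s_x · s_y) = -120.150 / (17.516 × 24.524)
  = -120.150 / 429.5624 ≈ -0.280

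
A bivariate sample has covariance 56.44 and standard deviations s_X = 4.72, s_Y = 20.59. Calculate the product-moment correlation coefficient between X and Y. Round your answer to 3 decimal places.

0.581

r = Cov(X,Y) / (s_X · s_Y) = 56.44 / (4.72 × 20.59)
  = 56.44 / 97.1848 ≈ 0.581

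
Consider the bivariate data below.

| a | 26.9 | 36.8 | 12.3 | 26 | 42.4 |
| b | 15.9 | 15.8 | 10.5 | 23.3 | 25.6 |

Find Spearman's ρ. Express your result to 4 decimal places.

Rank a: 3, 4, 1, 2, 5
Rank b: 3, 2, 1, 4, 5
d = rank(a) − rank(b): 0, 2, 0, -2, 0; Σd² = 8
ρ = 1 − 6Σd² / [n(n²−1)] = 1 − 6×8 / (5×24) = 1 − 48/120 ≈ 0.6000

0.6000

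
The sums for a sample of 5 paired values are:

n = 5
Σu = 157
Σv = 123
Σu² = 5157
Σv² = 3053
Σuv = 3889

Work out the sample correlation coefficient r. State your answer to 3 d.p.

0.341

r = (nΣuv − ΣuΣv) / √[(nΣu² − (Σu)²)(nΣv² − (Σv)²)]
Numerator: 5×3889 − 157×123 = 134
Denominator: √[(25785 − 24649)(15265 − 15129)] = √[1136 × 136] = 393.0598
r = 134 / 393.0598 ≈ 0.341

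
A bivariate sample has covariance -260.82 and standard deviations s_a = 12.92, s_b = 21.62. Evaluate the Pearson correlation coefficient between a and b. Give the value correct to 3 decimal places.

-0.934

r = Cov(a,b) / (s_a · s_b) = -260.82 / (12.92 × 21.62)
  = -260.82 / 279.3304 ≈ -0.934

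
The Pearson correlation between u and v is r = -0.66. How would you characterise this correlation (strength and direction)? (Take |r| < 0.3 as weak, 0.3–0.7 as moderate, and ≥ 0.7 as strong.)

moderate negative

r = -0.66 < 0 so the relationship is negative.
|r| = 0.66, which falls in the moderate range.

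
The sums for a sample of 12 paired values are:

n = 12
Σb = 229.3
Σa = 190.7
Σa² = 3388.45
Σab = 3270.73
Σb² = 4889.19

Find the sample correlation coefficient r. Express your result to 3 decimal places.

-0.876

r = (nΣab − ΣaΣb) / √[(nΣa² − (Σa)²)(nΣb² − (Σb)²)]
Numerator: 12×3270.73 − 190.7×229.3 = -4478.75
Denominator: √[(40661.4 − 36366.49)(58670.28 − 52578.49)] = √[4294.91 × 6091.79] = 5115.0454
r = -4478.75 / 5115.0454 ≈ -0.876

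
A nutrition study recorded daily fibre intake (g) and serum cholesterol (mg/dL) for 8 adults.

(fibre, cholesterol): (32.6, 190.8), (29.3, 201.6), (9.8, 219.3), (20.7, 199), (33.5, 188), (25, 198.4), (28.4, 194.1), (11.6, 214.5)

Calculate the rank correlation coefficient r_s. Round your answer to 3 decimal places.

-0.857

Rank fibre: 7, 6, 1, 3, 8, 4, 5, 2
Rank cholesterol: 2, 6, 8, 5, 1, 4, 3, 7
d = rank(fibre) − rank(cholesterol): 5, 0, -7, -2, 7, 0, 2, -5; Σd² = 156
ρ = 1 − 6Σd² / [n(n²−1)] = 1 − 6×156 / (8×63) = 1 − 936/504 ≈ -0.857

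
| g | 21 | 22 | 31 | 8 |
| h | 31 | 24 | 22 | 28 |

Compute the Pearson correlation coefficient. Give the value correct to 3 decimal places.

n = 4, Σg = 82, Σh = 105, Σg² = 1950, Σh² = 2805, Σgh = 2085
nΣgh − ΣgΣh = 8340 − 8610 = -270
nΣg² − (Σg)² = 7800 − 6724 = 1076; nΣh² − (Σh)² = 11220 − 11025 = 195
r = -270 / √(1076 × 195) = -270 / 458.0611 ≈ -0.589

-0.589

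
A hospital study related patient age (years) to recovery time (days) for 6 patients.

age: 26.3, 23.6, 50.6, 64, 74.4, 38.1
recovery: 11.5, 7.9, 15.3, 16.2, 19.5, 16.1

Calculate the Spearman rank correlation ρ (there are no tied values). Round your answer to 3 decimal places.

Rank age: 2, 1, 4, 5, 6, 3
Rank recovery: 2, 1, 3, 5, 6, 4
d = rank(age) − rank(recovery): 0, 0, 1, 0, 0, -1; Σd² = 2
ρ = 1 − 6Σd² / [n(n²−1)] = 1 − 6×2 / (6×35) = 1 − 12/210 ≈ 0.943

0.943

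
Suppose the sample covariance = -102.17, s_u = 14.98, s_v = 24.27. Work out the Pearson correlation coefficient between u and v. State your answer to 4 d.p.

-0.2810

r = Cov(u,v) / (s_u · s_v) = -102.17 / (14.98 × 24.27)
  = -102.17 / 363.5646 ≈ -0.2810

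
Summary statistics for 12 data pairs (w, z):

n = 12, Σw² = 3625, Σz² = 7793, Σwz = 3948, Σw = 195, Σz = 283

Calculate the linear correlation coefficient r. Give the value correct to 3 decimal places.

r = (nΣwz − ΣwΣz) / √[(nΣw² − (Σw)²)(nΣz² − (Σz)²)]
Numerator: 12×3948 − 195×283 = -7809
Denominator: √[(43500 − 38025)(93516 − 80089)] = √[5475 × 13427] = 8573.9620
r = -7809 / 8573.9620 ≈ -0.911

-0.911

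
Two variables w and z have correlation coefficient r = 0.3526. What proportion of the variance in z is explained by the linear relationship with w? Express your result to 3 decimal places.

0.124

r² = (0.3526)² = 0.124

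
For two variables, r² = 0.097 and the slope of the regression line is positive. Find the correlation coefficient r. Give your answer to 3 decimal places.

|r| = √0.097 = 0.311
The association is positive, so r = 0.311.

0.311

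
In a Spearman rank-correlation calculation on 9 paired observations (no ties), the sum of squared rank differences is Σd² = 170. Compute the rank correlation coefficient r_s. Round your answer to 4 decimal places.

ρ = 1 − 6Σd² / [n(n²−1)] = 1 − 6×170 / (9×80)
  = 1 − 1020/720 = 1 − 1.41667 ≈ -0.4167

-0.4167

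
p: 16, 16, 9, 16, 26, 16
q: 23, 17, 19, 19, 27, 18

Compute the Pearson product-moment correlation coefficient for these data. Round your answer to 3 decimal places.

n = 6, Σp = 99, Σq = 123, Σp² = 1781, Σq² = 2593, Σpq = 2105
nΣpq − ΣpΣq = 12630 − 12177 = 453
nΣp² − (Σp)² = 10686 − 9801 = 885; nΣq² − (Σq)² = 15558 − 15129 = 429
r = 453 / √(885 × 429) = 453 / 616.1696 ≈ 0.735

0.735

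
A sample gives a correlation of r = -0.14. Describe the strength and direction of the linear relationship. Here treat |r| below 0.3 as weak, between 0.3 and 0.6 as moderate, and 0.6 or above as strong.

weak negative

r = -0.14 < 0 so the relationship is negative.
|r| = 0.14, which falls in the weak range.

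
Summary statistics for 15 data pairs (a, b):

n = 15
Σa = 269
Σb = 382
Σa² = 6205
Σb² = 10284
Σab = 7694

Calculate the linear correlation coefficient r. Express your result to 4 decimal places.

0.9628

r = (nΣab − ΣaΣb) / √[(nΣa² − (Σa)²)(nΣb² − (Σb)²)]
Numerator: 15×7694 − 269×382 = 12652
Denominator: √[(93075 − 72361)(154260 − 145924)] = √[20714 × 8336] = 13140.4682
r = 12652 / 13140.4682 ≈ 0.9628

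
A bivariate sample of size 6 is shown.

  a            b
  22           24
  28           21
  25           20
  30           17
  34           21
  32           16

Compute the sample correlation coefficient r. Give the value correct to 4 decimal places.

n = 6, Σa = 171, Σb = 119, Σa² = 4973, Σb² = 2403, Σab = 3352
nΣab − ΣaΣb = 20112 − 20349 = -237
nΣa² − (Σa)² = 29838 − 29241 = 597; nΣb² − (Σb)² = 14418 − 14161 = 257
r = -237 / √(597 × 257) = -237 / 391.7001 ≈ -0.6051

-0.6051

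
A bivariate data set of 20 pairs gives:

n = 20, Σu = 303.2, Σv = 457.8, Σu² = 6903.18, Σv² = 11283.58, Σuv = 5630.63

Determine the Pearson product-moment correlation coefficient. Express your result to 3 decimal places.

r = (nΣuv − ΣuΣv) / √[(nΣu² − (Σu)²)(nΣv² − (Σv)²)]
Numerator: 20×5630.63 − 303.2×457.8 = -26192.36
Denominator: √[(138063.6 − 91930.24)(225671.6 − 209580.84)] = √[46133.36 × 16090.76] = 27245.5652
r = -26192.36 / 27245.5652 ≈ -0.961

-0.961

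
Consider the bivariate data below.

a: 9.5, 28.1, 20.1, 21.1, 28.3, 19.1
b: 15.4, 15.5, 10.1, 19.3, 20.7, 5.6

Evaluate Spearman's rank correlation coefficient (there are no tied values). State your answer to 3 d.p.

Rank a: 1, 5, 3, 4, 6, 2
Rank b: 3, 4, 2, 5, 6, 1
d = rank(a) − rank(b): -2, 1, 1, -1, 0, 1; Σd² = 8
ρ = 1 − 6Σd² / [n(n²−1)] = 1 − 6×8 / (6×35) = 1 − 48/210 ≈ 0.771

0.771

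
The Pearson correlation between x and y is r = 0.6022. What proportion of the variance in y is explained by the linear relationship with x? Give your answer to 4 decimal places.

r² = (0.6022)² = 0.3626

0.3626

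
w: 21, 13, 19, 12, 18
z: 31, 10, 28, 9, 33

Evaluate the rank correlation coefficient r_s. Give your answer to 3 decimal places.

0.700

Rank w: 5, 2, 4, 1, 3
Rank z: 4, 2, 3, 1, 5
d = rank(w) − rank(z): 1, 0, 1, 0, -2; Σd² = 6
ρ = 1 − 6Σd² / [n(n²−1)] = 1 − 6×6 / (5×24) = 1 − 36/120 ≈ 0.700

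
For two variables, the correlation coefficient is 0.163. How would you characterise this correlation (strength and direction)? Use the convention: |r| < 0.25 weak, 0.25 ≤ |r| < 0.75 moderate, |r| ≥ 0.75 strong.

weak positive

r = 0.163 > 0 so the relationship is positive.
|r| = 0.163, which falls in the weak range.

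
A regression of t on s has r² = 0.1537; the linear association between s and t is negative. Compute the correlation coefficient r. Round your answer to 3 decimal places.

-0.392

|r| = √0.1537 = 0.392
The association is negative, so r = −0.392.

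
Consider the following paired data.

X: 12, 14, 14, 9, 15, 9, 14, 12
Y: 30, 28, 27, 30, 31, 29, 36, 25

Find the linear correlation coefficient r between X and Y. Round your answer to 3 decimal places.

n = 8, ΣX = 99, ΣY = 236, ΣX² = 1263, ΣY² = 7036, ΣXY = 2930
nΣXY − ΣXΣY = 23440 − 23364 = 76
nΣX² − (ΣX)² = 10104 − 9801 = 303; nΣY² − (ΣY)² = 56288 − 55696 = 592
r = 76 / √(303 × 592) = 76 / 423.5280 ≈ 0.179

0.179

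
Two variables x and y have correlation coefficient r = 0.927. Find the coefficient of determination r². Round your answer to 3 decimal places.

r² = (0.927)² = 0.859

0.859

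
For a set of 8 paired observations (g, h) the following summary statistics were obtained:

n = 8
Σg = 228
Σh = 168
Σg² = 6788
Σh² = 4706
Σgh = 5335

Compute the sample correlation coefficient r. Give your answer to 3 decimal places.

r = (nΣgh − ΣgΣh) / √[(nΣg² − (Σg)²)(nΣh² − (Σh)²)]
Numerator: 8×5335 − 228×168 = 4376
Denominator: √[(54304 − 51984)(37648 − 28224)] = √[2320 × 9424] = 4675.8614
r = 4376 / 4675.8614 ≈ 0.936

0.936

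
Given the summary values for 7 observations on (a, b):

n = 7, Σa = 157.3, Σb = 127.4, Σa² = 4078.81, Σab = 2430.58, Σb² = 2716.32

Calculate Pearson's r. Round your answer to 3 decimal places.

-0.929

r = (nΣab − ΣaΣb) / √[(nΣa² − (Σa)²)(nΣb² − (Σb)²)]
Numerator: 7×2430.58 − 157.3×127.4 = -3025.96
Denominator: √[(28551.67 − 24743.29)(19014.24 − 16230.76)] = √[3808.38 × 2783.48] = 3255.8485
r = -3025.96 / 3255.8485 ≈ -0.929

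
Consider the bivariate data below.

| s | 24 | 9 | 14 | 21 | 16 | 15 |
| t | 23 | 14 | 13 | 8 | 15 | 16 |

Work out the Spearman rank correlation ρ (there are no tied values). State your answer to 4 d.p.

0.3143

Rank s: 6, 1, 2, 5, 4, 3
Rank t: 6, 3, 2, 1, 4, 5
d = rank(s) − rank(t): 0, -2, 0, 4, 0, -2; Σd² = 24
ρ = 1 − 6Σd² / [n(n²−1)] = 1 − 6×24 / (6×35) = 1 − 144/210 ≈ 0.3143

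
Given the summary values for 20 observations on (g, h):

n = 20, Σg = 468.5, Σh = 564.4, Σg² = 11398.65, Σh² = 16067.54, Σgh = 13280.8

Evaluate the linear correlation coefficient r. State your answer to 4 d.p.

r = (nΣgh − ΣgΣh) / √[(nΣg² − (Σg)²)(nΣh² − (Σh)²)]
Numerator: 20×13280.8 − 468.5×564.4 = 1194.6
Denominator: √[(227973 − 219492.25)(321350.8 − 318547.36)] = √[8480.75 × 2803.44] = 4875.9895
r = 1194.6 / 4875.9895 ≈ 0.2450

0.2450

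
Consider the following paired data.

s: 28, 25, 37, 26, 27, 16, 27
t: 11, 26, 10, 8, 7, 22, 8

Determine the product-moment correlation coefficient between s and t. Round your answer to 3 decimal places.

n = 7, Σs = 186, Σt = 92, Σs² = 5168, Σt² = 1558, Σst = 2293
nΣst − ΣsΣt = 16051 − 17112 = -1061
nΣs² − (Σs)² = 36176 − 34596 = 1580; nΣt² − (Σt)² = 10906 − 8464 = 2442
r = -1061 / √(1580 × 2442) = -1061 / 1964.2709 ≈ -0.540

-0.540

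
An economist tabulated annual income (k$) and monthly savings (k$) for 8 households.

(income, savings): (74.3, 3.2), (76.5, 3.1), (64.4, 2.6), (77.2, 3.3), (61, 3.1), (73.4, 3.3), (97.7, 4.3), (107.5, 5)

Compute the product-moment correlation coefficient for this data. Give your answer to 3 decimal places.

0.954

n = 8, Σx = 632, Σy = 27.9, Σx² = 51690.04, Σy² = 101.49, Σxy = 2286.04
nΣxy − ΣxΣy = 18288.32 − 17632.8 = 655.52
nΣx² − (Σx)² = 413520.32 − 399424 = 14096.32; nΣy² − (Σy)² = 811.92 − 778.41 = 33.51
r = 655.52 / √(14096.32 × 33.51) = 655.52 / 687.2901 ≈ 0.954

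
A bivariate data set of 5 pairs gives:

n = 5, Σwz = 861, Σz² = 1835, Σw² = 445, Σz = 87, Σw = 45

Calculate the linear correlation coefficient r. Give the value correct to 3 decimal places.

0.688

r = (nΣwz − ΣwΣz) / √[(nΣw² − (Σw)²)(nΣz² − (Σz)²)]
Numerator: 5×861 − 45×87 = 390
Denominator: √[(2225 − 2025)(9175 − 7569)] = √[200 × 1606] = 566.7451
r = 390 / 566.7451 ≈ 0.688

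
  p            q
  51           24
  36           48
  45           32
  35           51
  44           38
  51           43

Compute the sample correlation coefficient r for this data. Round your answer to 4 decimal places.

n = 6, Σp = 262, Σq = 236, Σp² = 11684, Σq² = 9798, Σpq = 10042
nΣpq − ΣpΣq = 60252 − 61832 = -1580
nΣp² − (Σp)² = 70104 − 68644 = 1460; nΣq² − (Σq)² = 58788 − 55696 = 3092
r = -1580 / √(1460 × 3092) = -1580 / 2124.6929 ≈ -0.7436

-0.7436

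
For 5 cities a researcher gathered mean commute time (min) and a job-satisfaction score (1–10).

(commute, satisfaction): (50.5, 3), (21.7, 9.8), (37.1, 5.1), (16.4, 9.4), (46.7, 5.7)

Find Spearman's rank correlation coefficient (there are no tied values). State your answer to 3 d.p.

-0.800

Rank commute: 5, 2, 3, 1, 4
Rank satisfaction: 1, 5, 2, 4, 3
d = rank(commute) − rank(satisfaction): 4, -3, 1, -3, 1; Σd² = 36
ρ = 1 − 6Σd² / [n(n²−1)] = 1 − 6×36 / (5×24) = 1 − 216/120 ≈ -0.800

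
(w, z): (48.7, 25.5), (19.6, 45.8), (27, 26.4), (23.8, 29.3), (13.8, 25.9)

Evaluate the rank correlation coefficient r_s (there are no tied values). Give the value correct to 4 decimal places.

-0.4000

Rank w: 5, 2, 4, 3, 1
Rank z: 1, 5, 3, 4, 2
d = rank(w) − rank(z): 4, -3, 1, -1, -1; Σd² = 28
ρ = 1 − 6Σd² / [n(n²−1)] = 1 − 6×28 / (5×24) = 1 − 168/120 ≈ -0.4000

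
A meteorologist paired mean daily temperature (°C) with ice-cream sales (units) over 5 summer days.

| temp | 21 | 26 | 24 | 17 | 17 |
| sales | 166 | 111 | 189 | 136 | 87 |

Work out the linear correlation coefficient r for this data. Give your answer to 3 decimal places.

0.345

n = 5, Σx = 105, Σy = 689, Σx² = 2271, Σy² = 101663, Σxy = 14699
nΣxy − ΣxΣy = 73495 − 72345 = 1150
nΣx² − (Σx)² = 11355 − 11025 = 330; nΣy² − (Σy)² = 508315 − 474721 = 33594
r = 1150 / √(330 × 33594) = 1150 / 3329.5675 ≈ 0.345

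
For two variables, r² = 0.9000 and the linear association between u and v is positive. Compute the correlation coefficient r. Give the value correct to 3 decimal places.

|r| = √0.9000 = 0.949
The association is positive, so r = 0.949.

0.949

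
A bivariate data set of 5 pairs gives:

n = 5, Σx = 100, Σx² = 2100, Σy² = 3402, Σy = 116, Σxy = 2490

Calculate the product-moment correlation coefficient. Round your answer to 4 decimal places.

r = (nΣxy − ΣxΣy) / √[(nΣx² − (Σx)²)(nΣy² − (Σy)²)]
Numerator: 5×2490 − 100×116 = 850
Denominator: √[(10500 − 10000)(17010 − 13456)] = √[500 × 3554] = 1333.0416
r = 850 / 1333.0416 ≈ 0.6376

0.6376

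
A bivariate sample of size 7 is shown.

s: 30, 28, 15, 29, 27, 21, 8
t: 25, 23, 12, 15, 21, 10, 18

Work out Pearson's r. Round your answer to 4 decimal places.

0.4638

n = 7, Σs = 158, Σt = 124, Σs² = 3984, Σt² = 2388, Σst = 2930
nΣst − ΣsΣt = 20510 − 19592 = 918
nΣs² − (Σs)² = 27888 − 24964 = 2924; nΣt² − (Σt)² = 16716 − 15376 = 1340
r = 918 / √(2924 × 1340) = 918 / 1979.4343 ≈ 0.4638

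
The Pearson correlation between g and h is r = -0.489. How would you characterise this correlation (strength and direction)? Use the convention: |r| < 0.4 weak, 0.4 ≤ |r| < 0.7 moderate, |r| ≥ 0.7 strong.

moderate negative

r = -0.489 < 0 so the relationship is negative.
|r| = 0.489, which falls in the moderate range.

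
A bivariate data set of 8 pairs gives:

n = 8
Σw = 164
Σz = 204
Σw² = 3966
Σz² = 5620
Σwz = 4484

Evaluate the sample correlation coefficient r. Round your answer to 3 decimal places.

0.601

r = (nΣwz − ΣwΣz) / √[(nΣw² − (Σw)²)(nΣz² − (Σz)²)]
Numerator: 8×4484 − 164×204 = 2416
Denominator: √[(31728 − 26896)(44960 − 41616)] = √[4832 × 3344] = 4019.7274
r = 2416 / 4019.7274 ≈ 0.601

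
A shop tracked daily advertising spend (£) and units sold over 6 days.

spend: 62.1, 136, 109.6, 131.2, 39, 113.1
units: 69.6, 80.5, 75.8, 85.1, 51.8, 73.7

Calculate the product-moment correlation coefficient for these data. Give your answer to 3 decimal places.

n = 6, Σx = 591, Σy = 436.5, Σx² = 65890.62, Σy² = 32426.99, Σxy = 45098.63
nΣxy − ΣxΣy = 270591.78 − 257971.5 = 12620.28
nΣx² − (Σx)² = 395343.72 − 349281 = 46062.72; nΣy² − (Σy)² = 194561.94 − 190532.25 = 4029.69
r = 12620.28 / √(46062.72 × 4029.69) = 12620.28 / 13624.1874 ≈ 0.926

0.926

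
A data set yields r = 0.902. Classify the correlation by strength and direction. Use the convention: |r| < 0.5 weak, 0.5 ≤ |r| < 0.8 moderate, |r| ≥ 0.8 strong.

r = 0.902 > 0 so the relationship is positive.
|r| = 0.902, which falls in the strong range.

strong positive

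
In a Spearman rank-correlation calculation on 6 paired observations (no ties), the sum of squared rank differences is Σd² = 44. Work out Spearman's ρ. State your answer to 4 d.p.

ρ = 1 − 6Σd² / [n(n²−1)] = 1 − 6×44 / (6×35)
  = 1 − 264/210 = 1 − 1.25714 ≈ -0.2571

-0.2571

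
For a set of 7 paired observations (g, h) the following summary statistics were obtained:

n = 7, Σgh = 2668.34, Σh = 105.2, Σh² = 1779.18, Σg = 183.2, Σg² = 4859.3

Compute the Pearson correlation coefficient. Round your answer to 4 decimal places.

r = (nΣgh − ΣgΣh) / √[(nΣg² − (Σg)²)(nΣh² − (Σh)²)]
Numerator: 7×2668.34 − 183.2×105.2 = -594.26
Denominator: √[(34015.1 − 33562.24)(12454.26 − 11067.04)] = √[452.86 × 1387.22] = 792.6011
r = -594.26 / 792.6011 ≈ -0.7498

-0.7498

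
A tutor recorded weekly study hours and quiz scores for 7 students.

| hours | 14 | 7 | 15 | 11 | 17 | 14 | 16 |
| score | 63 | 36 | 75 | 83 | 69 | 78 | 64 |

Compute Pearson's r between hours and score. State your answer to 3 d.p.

0.559

n = 7, Σx = 94, Σy = 468, Σx² = 1332, Σy² = 32720, Σxy = 6461
nΣxy − ΣxΣy = 45227 − 43992 = 1235
nΣx² − (Σx)² = 9324 − 8836 = 488; nΣy² − (Σy)² = 229040 − 219024 = 10016
r = 1235 / √(488 × 10016) = 1235 / 2210.8388 ≈ 0.559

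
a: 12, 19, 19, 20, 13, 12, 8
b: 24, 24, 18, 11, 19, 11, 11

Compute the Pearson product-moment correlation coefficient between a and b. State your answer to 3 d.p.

n = 7, Σa = 103, Σb = 118, Σa² = 1643, Σb² = 2200, Σab = 1773
nΣab − ΣaΣb = 12411 − 12154 = 257
nΣa² − (Σa)² = 11501 − 10609 = 892; nΣb² − (Σb)² = 15400 − 13924 = 1476
r = 257 / √(892 × 1476) = 257 / 1147.4284 ≈ 0.224

0.224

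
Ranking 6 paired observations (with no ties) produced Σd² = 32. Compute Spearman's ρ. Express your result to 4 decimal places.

0.0857

ρ = 1 − 6Σd² / [n(n²−1)] = 1 − 6×32 / (6×35)
  = 1 − 192/210 = 1 − 0.91429 ≈ 0.0857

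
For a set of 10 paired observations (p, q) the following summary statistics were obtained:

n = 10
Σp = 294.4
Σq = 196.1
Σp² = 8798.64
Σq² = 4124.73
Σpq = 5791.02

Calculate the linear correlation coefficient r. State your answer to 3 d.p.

r = (nΣpq − ΣpΣq) / √[(nΣp² − (Σp)²)(nΣq² − (Σq)²)]
Numerator: 10×5791.02 − 294.4×196.1 = 178.36
Denominator: √[(87986.4 − 86671.36)(41247.3 − 38455.21)] = √[1315.04 × 2792.09] = 1916.1707
r = 178.36 / 1916.1707 ≈ 0.093

0.093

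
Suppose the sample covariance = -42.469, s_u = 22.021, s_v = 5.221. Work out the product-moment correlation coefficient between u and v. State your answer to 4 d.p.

r = Cov(u,v) / (s_u · s_v) = -42.469 / (22.021 × 5.221)
  = -42.469 / 114.9716 ≈ -0.3694

-0.3694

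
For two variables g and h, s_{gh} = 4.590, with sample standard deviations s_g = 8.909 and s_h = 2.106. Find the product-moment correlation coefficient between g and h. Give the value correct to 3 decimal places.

0.245

r = Cov(g,h) / (s_g · s_h) = 4.590 / (8.909 × 2.106)
  = 4.590 / 18.7624 ≈ 0.245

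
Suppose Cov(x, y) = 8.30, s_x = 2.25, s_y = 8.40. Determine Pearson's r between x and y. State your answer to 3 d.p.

0.439

r = Cov(x,y) / (s_x · s_y) = 8.30 / (2.25 × 8.40)
  = 8.30 / 18.9000 ≈ 0.439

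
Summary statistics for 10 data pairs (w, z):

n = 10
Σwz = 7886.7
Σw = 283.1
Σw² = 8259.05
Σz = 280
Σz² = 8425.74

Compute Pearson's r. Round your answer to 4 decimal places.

r = (nΣwz − ΣwΣz) / √[(nΣw² − (Σw)²)(nΣz² − (Σz)²)]
Numerator: 10×7886.7 − 283.1×280 = -401
Denominator: √[(82590.5 − 80145.61)(84257.4 − 78400)] = √[2444.89 × 5857.4] = 3784.2699
r = -401 / 3784.2699 ≈ -0.1060

-0.1060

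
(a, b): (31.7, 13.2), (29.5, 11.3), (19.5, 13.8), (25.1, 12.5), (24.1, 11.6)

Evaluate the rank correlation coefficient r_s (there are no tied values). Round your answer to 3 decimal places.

Rank a: 5, 4, 1, 3, 2
Rank b: 4, 1, 5, 3, 2
d = rank(a) − rank(b): 1, 3, -4, 0, 0; Σd² = 26
ρ = 1 − 6Σd² / [n(n²−1)] = 1 − 6×26 / (5×24) = 1 − 156/120 ≈ -0.300

-0.300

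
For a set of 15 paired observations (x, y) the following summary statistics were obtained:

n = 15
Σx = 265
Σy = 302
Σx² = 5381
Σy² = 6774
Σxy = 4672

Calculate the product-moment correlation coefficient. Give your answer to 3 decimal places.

-0.952

r = (nΣxy − ΣxΣy) / √[(nΣx² − (Σx)²)(nΣy² − (Σy)²)]
Numerator: 15×4672 − 265×302 = -9950
Denominator: √[(80715 − 70225)(101610 − 91204)] = √[10490 × 10406] = 10447.9156
r = -9950 / 10447.9156 ≈ -0.952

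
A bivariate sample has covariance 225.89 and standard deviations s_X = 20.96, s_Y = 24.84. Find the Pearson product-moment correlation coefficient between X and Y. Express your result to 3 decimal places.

0.434

r = Cov(X,Y) / (s_X · s_Y) = 225.89 / (20.96 × 24.84)
  = 225.89 / 520.6464 ≈ 0.434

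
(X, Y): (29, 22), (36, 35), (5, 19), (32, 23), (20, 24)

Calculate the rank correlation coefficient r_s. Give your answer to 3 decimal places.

0.700

Rank X: 3, 5, 1, 4, 2
Rank Y: 2, 5, 1, 3, 4
d = rank(X) − rank(Y): 1, 0, 0, 1, -2; Σd² = 6
ρ = 1 − 6Σd² / [n(n²−1)] = 1 − 6×6 / (5×24) = 1 − 36/120 ≈ 0.700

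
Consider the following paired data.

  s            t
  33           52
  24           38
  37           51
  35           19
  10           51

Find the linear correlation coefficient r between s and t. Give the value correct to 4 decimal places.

-0.2782

n = 5, Σs = 139, Σt = 211, Σs² = 4359, Σt² = 9711, Σst = 5690
nΣst − ΣsΣt = 28450 − 29329 = -879
nΣs² − (Σs)² = 21795 − 19321 = 2474; nΣt² − (Σt)² = 48555 − 44521 = 4034
r = -879 / √(2474 × 4034) = -879 / 3159.1322 ≈ -0.2782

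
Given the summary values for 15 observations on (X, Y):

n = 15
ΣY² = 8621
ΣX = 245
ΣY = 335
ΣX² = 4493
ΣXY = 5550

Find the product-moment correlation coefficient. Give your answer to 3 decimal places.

r = (nΣXY − ΣXΣY) / √[(nΣX² − (ΣX)²)(nΣY² − (ΣY)²)]
Numerator: 15×5550 − 245×335 = 1175
Denominator: √[(67395 − 60025)(129315 − 112225)] = √[7370 × 17090] = 11222.8918
r = 1175 / 11222.8918 ≈ 0.105

0.105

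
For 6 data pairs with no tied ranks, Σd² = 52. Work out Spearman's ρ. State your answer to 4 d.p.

-0.4857

ρ = 1 − 6Σd² / [n(n²−1)] = 1 − 6×52 / (6×35)
  = 1 − 312/210 = 1 − 1.48571 ≈ -0.4857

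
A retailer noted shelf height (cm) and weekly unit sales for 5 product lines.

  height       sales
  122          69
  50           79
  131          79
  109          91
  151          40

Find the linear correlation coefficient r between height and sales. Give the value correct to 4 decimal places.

n = 5, Σx = 563, Σy = 358, Σx² = 69227, Σy² = 27124, Σxy = 38676
nΣxy − ΣxΣy = 193380 − 201554 = -8174
nΣx² − (Σx)² = 346135 − 316969 = 29166; nΣy² − (Σy)² = 135620 − 128164 = 7456
r = -8174 / √(29166 × 7456) = -8174 / 14746.5825 ≈ -0.5543

-0.5543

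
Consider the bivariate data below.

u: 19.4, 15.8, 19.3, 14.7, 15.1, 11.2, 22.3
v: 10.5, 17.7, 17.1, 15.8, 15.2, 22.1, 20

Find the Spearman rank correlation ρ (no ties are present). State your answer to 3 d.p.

Rank u: 6, 4, 5, 2, 3, 1, 7
Rank v: 1, 5, 4, 3, 2, 7, 6
d = rank(u) − rank(v): 5, -1, 1, -1, 1, -6, 1; Σd² = 66
ρ = 1 − 6Σd² / [n(n²−1)] = 1 − 6×66 / (7×48) = 1 − 396/336 ≈ -0.179

-0.179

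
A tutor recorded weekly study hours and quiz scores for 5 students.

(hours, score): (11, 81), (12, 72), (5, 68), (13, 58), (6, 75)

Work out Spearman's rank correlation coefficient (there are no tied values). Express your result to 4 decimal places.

Rank hours: 3, 4, 1, 5, 2
Rank score: 5, 3, 2, 1, 4
d = rank(hours) − rank(score): -2, 1, -1, 4, -2; Σd² = 26
ρ = 1 − 6Σd² / [n(n²−1)] = 1 − 6×26 / (5×24) = 1 − 156/120 ≈ -0.3000

-0.3000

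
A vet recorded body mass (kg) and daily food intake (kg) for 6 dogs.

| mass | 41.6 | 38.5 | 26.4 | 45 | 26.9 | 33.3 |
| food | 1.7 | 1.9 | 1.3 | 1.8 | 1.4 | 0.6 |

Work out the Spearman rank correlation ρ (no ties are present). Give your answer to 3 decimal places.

0.657

Rank mass: 5, 4, 1, 6, 2, 3
Rank food: 4, 6, 2, 5, 3, 1
d = rank(mass) − rank(food): 1, -2, -1, 1, -1, 2; Σd² = 12
ρ = 1 − 6Σd² / [n(n²−1)] = 1 − 6×12 / (6×35) = 1 − 72/210 ≈ 0.657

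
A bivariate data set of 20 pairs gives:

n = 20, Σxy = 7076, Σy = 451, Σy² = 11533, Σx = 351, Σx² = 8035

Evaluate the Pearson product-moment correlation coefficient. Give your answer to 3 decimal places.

r = (nΣxy − ΣxΣy) / √[(nΣx² − (Σx)²)(nΣy² − (Σy)²)]
Numerator: 20×7076 − 351×451 = -16781
Denominator: √[(160700 − 123201)(230660 − 203401)] = √[37499 × 27259] = 31971.6318
r = -16781 / 31971.6318 ≈ -0.525

-0.525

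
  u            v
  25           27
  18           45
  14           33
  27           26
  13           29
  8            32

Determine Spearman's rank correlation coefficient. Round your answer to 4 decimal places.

-0.4857

Rank u: 5, 4, 3, 6, 2, 1
Rank v: 2, 6, 5, 1, 3, 4
d = rank(u) − rank(v): 3, -2, -2, 5, -1, -3; Σd² = 52
ρ = 1 − 6Σd² / [n(n²−1)] = 1 − 6×52 / (6×35) = 1 − 312/210 ≈ -0.4857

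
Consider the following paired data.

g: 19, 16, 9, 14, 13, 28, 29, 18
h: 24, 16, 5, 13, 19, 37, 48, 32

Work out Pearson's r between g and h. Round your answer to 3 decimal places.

0.938

n = 8, Σg = 146, Σh = 194, Σg² = 3012, Σh² = 6084, Σgh = 4190
nΣgh − ΣgΣh = 33520 − 28324 = 5196
nΣg² − (Σg)² = 24096 − 21316 = 2780; nΣh² − (Σh)² = 48672 − 37636 = 11036
r = 5196 / √(2780 × 11036) = 5196 / 5538.9602 ≈ 0.938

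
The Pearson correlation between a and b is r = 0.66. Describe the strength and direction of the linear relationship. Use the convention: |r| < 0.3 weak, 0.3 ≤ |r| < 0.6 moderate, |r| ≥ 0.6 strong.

strong positive

r = 0.66 > 0 so the relationship is positive.
|r| = 0.66, which falls in the strong range.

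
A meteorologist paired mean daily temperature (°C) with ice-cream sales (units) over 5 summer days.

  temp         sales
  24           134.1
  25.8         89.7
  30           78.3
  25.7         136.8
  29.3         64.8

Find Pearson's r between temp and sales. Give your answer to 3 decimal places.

n = 5, Σx = 134.8, Σy = 503.7, Σx² = 3660.62, Σy² = 55073.07, Σxy = 13296.06
nΣxy − ΣxΣy = 66480.3 − 67898.76 = -1418.46
nΣx² − (Σx)² = 18303.1 − 18171.04 = 132.06; nΣy² − (Σy)² = 275365.35 − 253713.69 = 21651.66
r = -1418.46 / √(132.06 × 21651.66) = -1418.46 / 1690.9519 ≈ -0.839

-0.839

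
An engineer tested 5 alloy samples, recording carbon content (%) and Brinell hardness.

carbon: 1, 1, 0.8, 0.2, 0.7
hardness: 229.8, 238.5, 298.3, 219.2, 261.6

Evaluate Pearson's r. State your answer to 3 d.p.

0.262

n = 5, Σx = 3.7, Σy = 1247.4, Σx² = 3.17, Σy² = 315156.38, Σxy = 933.9
nΣxy − ΣxΣy = 4669.5 − 4615.38 = 54.12
nΣx² − (Σx)² = 15.85 − 13.69 = 2.16; nΣy² − (Σy)² = 1575781.9 − 1556006.76 = 19775.14
r = 54.12 / √(2.16 × 19775.14) = 54.12 / 206.6744 ≈ 0.262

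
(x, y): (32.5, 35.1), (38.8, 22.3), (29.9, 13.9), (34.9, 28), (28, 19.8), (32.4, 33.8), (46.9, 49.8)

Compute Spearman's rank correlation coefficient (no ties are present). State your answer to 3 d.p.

0.643

Rank x: 4, 6, 2, 5, 1, 3, 7
Rank y: 6, 3, 1, 4, 2, 5, 7
d = rank(x) − rank(y): -2, 3, 1, 1, -1, -2, 0; Σd² = 20
ρ = 1 − 6Σd² / [n(n²−1)] = 1 − 6×20 / (7×48) = 1 − 120/336 ≈ 0.643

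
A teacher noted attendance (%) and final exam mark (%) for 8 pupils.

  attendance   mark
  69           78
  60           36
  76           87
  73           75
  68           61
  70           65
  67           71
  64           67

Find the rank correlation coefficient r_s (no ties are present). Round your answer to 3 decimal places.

0.690

Rank attendance: 5, 1, 8, 7, 4, 6, 3, 2
Rank mark: 7, 1, 8, 6, 2, 3, 5, 4
d = rank(attendance) − rank(mark): -2, 0, 0, 1, 2, 3, -2, -2; Σd² = 26
ρ = 1 − 6Σd² / [n(n²−1)] = 1 − 6×26 / (8×63) = 1 − 156/504 ≈ 0.690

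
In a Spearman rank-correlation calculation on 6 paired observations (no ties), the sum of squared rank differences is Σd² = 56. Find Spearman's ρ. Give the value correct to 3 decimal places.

-0.600

ρ = 1 − 6Σd² / [n(n²−1)] = 1 − 6×56 / (6×35)
  = 1 − 336/210 = 1 − 1.6000 ≈ -0.600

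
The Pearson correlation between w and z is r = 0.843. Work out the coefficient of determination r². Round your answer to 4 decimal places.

0.7106

r² = (0.843)² = 0.7106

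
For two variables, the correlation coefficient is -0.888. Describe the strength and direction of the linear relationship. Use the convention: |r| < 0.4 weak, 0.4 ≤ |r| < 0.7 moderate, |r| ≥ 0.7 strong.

strong negative

r = -0.888 < 0 so the relationship is negative.
|r| = 0.888, which falls in the strong range.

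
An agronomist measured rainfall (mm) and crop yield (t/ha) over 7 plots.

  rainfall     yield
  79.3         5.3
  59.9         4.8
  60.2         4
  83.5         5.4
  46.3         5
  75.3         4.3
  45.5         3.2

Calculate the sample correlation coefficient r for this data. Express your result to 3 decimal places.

n = 7, Σx = 450, Σy = 32, Σx² = 30356.82, Σy² = 150.02, Σxy = 2100.4
nΣxy − ΣxΣy = 14702.8 − 14400 = 302.8
nΣx² − (Σx)² = 212497.74 − 202500 = 9997.74; nΣy² − (Σy)² = 1050.14 − 1024 = 26.14
r = 302.8 / √(9997.74 × 26.14) = 302.8 / 511.2151 ≈ 0.592

0.592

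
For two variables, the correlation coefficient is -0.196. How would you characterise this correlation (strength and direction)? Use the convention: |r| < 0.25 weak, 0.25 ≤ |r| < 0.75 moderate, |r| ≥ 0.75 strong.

r = -0.196 < 0 so the relationship is negative.
|r| = 0.196, which falls in the weak range.

weak negative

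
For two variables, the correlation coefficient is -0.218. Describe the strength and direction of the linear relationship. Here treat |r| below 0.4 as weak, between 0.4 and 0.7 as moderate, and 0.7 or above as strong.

weak negative

r = -0.218 < 0 so the relationship is negative.
|r| = 0.218, which falls in the weak range.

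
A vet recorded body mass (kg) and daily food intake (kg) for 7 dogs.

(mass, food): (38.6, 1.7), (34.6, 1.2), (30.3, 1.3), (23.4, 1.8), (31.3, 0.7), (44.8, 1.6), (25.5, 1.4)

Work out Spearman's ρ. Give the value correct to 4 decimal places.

-0.1071

Rank mass: 6, 5, 3, 1, 4, 7, 2
Rank food: 6, 2, 3, 7, 1, 5, 4
d = rank(mass) − rank(food): 0, 3, 0, -6, 3, 2, -2; Σd² = 62
ρ = 1 − 6Σd² / [n(n²−1)] = 1 − 6×62 / (7×48) = 1 − 372/336 ≈ -0.1071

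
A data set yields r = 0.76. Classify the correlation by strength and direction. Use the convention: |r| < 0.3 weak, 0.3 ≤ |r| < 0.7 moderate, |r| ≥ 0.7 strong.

strong positive

r = 0.76 > 0 so the relationship is positive.
|r| = 0.76, which falls in the strong range.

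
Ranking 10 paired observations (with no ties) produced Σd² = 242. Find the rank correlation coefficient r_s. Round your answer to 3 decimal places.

-0.467

ρ = 1 − 6Σd² / [n(n²−1)] = 1 − 6×242 / (10×99)
  = 1 − 1452/990 = 1 − 1.4667 ≈ -0.467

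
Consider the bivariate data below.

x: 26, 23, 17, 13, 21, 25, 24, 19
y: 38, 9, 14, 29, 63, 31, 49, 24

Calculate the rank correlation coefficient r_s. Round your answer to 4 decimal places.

0.4048

Rank x: 8, 5, 2, 1, 4, 7, 6, 3
Rank y: 6, 1, 2, 4, 8, 5, 7, 3
d = rank(x) − rank(y): 2, 4, 0, -3, -4, 2, -1, 0; Σd² = 50
ρ = 1 − 6Σd² / [n(n²−1)] = 1 − 6×50 / (8×63) = 1 − 300/504 ≈ 0.4048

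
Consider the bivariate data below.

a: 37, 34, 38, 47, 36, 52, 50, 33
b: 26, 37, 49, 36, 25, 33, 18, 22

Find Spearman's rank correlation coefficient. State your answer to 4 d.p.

0.0476

Rank a: 4, 2, 5, 6, 3, 8, 7, 1
Rank b: 4, 7, 8, 6, 3, 5, 1, 2
d = rank(a) − rank(b): 0, -5, -3, 0, 0, 3, 6, -1; Σd² = 80
ρ = 1 − 6Σd² / [n(n²−1)] = 1 − 6×80 / (8×63) = 1 − 480/504 ≈ 0.0476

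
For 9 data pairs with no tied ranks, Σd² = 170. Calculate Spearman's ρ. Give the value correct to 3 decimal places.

-0.417

ρ = 1 − 6Σd² / [n(n²−1)] = 1 − 6×170 / (9×80)
  = 1 − 1020/720 = 1 − 1.4167 ≈ -0.417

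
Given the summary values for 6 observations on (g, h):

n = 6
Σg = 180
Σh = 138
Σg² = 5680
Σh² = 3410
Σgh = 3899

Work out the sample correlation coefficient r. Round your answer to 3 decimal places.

-0.938

r = (nΣgh − ΣgΣh) / √[(nΣg² − (Σg)²)(nΣh² − (Σh)²)]
Numerator: 6×3899 − 180×138 = -1446
Denominator: √[(34080 − 32400)(20460 − 19044)] = √[1680 × 1416] = 1542.3618
r = -1446 / 1542.3618 ≈ -0.938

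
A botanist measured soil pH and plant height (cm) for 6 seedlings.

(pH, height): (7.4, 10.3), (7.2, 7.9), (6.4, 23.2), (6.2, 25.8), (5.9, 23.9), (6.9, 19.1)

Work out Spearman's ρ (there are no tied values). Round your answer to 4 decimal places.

-0.8857

Rank pH: 6, 5, 3, 2, 1, 4
Rank height: 2, 1, 4, 6, 5, 3
d = rank(pH) − rank(height): 4, 4, -1, -4, -4, 1; Σd² = 66
ρ = 1 − 6Σd² / [n(n²−1)] = 1 − 6×66 / (6×35) = 1 − 396/210 ≈ -0.8857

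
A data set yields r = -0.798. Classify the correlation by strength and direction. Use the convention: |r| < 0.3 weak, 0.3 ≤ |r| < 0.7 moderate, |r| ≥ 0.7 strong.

strong negative

r = -0.798 < 0 so the relationship is negative.
|r| = 0.798, which falls in the strong range.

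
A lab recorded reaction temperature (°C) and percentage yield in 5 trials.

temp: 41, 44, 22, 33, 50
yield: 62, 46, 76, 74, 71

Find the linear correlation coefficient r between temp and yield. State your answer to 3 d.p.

n = 5, Σx = 190, Σy = 329, Σx² = 7690, Σy² = 22253, Σxy = 12230
nΣxy − ΣxΣy = 61150 − 62510 = -1360
nΣx² − (Σx)² = 38450 − 36100 = 2350; nΣy² − (Σy)² = 111265 − 108241 = 3024
r = -1360 / √(2350 × 3024) = -1360 / 2665.7832 ≈ -0.510

-0.510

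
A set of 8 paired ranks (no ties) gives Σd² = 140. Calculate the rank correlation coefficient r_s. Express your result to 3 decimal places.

-0.667

ρ = 1 − 6Σd² / [n(n²−1)] = 1 − 6×140 / (8×63)
  = 1 − 840/504 = 1 − 1.6667 ≈ -0.667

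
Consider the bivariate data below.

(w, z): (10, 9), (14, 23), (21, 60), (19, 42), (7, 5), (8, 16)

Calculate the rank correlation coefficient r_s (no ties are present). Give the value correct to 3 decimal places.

Rank w: 3, 4, 6, 5, 1, 2
Rank z: 2, 4, 6, 5, 1, 3
d = rank(w) − rank(z): 1, 0, 0, 0, 0, -1; Σd² = 2
ρ = 1 − 6Σd² / [n(n²−1)] = 1 − 6×2 / (6×35) = 1 − 12/210 ≈ 0.943

0.943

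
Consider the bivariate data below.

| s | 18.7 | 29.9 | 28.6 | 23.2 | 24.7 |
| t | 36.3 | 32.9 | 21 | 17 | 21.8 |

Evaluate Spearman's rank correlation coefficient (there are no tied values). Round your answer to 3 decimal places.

-0.100

Rank s: 1, 5, 4, 2, 3
Rank t: 5, 4, 2, 1, 3
d = rank(s) − rank(t): -4, 1, 2, 1, 0; Σd² = 22
ρ = 1 − 6Σd² / [n(n²−1)] = 1 − 6×22 / (5×24) = 1 − 132/120 ≈ -0.100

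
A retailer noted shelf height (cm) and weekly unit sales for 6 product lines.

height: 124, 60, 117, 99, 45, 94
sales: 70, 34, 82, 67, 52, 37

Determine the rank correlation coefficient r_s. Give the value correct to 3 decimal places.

Rank height: 6, 2, 5, 4, 1, 3
Rank sales: 5, 1, 6, 4, 3, 2
d = rank(height) − rank(sales): 1, 1, -1, 0, -2, 1; Σd² = 8
ρ = 1 − 6Σd² / [n(n²−1)] = 1 − 6×8 / (6×35) = 1 − 48/210 ≈ 0.771

0.771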